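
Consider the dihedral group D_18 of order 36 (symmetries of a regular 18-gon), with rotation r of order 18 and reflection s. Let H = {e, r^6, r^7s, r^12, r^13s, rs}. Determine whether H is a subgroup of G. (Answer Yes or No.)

Yes

|H| = 6 divides |G| = 36, consistent with Lagrange.
H contains the identity, every element's inverse is in H, and H is closed under ·: it is a subgroup.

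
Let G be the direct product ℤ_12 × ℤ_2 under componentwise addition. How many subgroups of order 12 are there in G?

|G| = 24 and 12 | 24, so subgroups of order 12 are possible by Lagrange.
The subgroups of order 12 are: {(0,0), (0,1), (2,0), (2,1), (4,0), (4,1), (6,0), (6,1), (8,0), (8,1), (10,0), (10,1)}; {(0,0), (1,0), (2,0), (3,0), (4,0), (5,0), (6,0), (7,0), (8,0), (9,0), (10,0), (11,0)}; {(0,0), (1,1), (2,0), (3,1), (4,0), (5,1), (6,0), (7,1), (8,0), (9,1), (10,0), (11,1)}.
So G has 3 subgroups of order 12.

3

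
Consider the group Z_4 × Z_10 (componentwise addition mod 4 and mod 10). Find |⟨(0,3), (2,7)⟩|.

|⟨(0,3)⟩| = 10 and |⟨(2,7)⟩| = 10, so |H| is a multiple of lcm(10, 10) = 10 and divides |G| = 40.
Closing under the operation: H = {(0,0), (0,1), (0,2), (0,3), (0,4), (0,5), (0,6), (0,7), (0,8), (0,9), (2,0), (2,1), (2,2), (2,3), (2,4), (2,5), (2,6), (2,7), (2,8), (2,9)}, so |H| = 20.

20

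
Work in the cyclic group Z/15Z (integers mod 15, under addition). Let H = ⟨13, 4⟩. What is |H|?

15

|⟨13⟩| = 15 and |⟨4⟩| = 15, so |H| is a multiple of lcm(15, 15) = 15 and divides |G| = 15.
Closing {13, 4} under the group operation gives all of G, so |H| = 15.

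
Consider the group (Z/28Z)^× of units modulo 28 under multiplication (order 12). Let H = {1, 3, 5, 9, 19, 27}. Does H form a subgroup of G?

No

5 ∈ H but its inverse 17 ∉ H, so H is not a subgroup.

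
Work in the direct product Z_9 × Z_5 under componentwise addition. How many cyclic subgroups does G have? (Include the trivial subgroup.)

6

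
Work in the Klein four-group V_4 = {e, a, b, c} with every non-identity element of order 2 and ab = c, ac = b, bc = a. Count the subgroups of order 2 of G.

|G| = 4 and 2 | 4, so subgroups of order 2 are possible by Lagrange.
The subgroups of order 2 are: {e, a}; {e, b}; {e, c}.
So G has 3 subgroups of order 2.

3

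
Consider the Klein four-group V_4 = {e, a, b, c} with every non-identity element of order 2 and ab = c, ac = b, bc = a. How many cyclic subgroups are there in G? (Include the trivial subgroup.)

4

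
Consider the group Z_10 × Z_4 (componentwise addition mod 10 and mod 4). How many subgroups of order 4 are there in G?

|G| = 40 and 4 | 40, so subgroups of order 4 are possible by Lagrange.
The subgroups of order 4 are: {(0,0), (0,1), (0,2), (0,3)}; {(0,0), (0,2), (5,0), (5,2)}; {(0,0), (0,2), (5,1), (5,3)}.
So G has 3 subgroups of order 4.

3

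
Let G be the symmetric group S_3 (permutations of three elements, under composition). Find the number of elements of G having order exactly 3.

The elements of order 3 are: (1 2 3), (1 3 2).
That's 2.

2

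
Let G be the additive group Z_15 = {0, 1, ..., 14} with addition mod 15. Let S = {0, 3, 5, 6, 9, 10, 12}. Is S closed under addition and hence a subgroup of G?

No

|S| = 7 does not divide |G| = 15, so by Lagrange S is not a subgroup.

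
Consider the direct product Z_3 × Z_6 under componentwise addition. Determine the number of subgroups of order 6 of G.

4

|G| = 18 and 6 | 18, so subgroups of order 6 are possible by Lagrange.
The subgroups of order 6 are: {(0,0), (0,1), (0,2), (0,3), (0,4), (0,5)}; {(0,0), (0,3), (1,0), (1,3), (2,0), (2,3)}; {(0,0), (0,3), (1,1), (1,4), (2,2), (2,5)}; {(0,0), (0,3), (1,2), (1,5), (2,1), (2,4)}.
So G has 4 subgroups of order 6.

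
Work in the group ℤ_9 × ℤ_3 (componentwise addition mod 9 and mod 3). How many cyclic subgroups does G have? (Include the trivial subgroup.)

Group the elements of G by the cyclic subgroup they generate; each cyclic subgroup of order d accounts for φ(d) elements.
Cyclic subgroups by order — order 1: 1; order 3: 4; order 9: 3.
Total: 8.

8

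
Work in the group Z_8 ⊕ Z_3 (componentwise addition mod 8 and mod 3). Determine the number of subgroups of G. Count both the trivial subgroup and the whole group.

8

|G| = 24, so by Lagrange every subgroup order divides 24. Divisors: 1, 2, 3, 4, 6, 8, 12, 24.
Subgroups by order — order 1: 1; order 2: 1; order 3: 1; order 4: 1; order 6: 1; order 8: 1; order 12: 1; order 24: 1.
Total: 1 + 1 + 1 + 1 + 1 + 1 + 1 + 1 = 8.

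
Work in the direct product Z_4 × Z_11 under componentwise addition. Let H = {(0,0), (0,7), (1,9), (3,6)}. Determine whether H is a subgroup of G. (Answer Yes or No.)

No

(0,7) ∈ H but its inverse (0,4) ∉ H, so H is not a subgroup.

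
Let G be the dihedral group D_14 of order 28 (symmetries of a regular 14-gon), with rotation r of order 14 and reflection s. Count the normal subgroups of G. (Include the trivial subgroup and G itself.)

G has 28 subgroups. Checking conjugation-invariance by order — order 1: 1/1 normal; order 2: 1/15 normal; order 4: 0/7 normal; order 7: 1/1 normal; order 14: 3/3 normal; order 28: 1/1 normal.
Total normal subgroups: 7.

7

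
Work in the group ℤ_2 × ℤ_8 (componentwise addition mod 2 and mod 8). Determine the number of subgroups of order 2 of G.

3

|G| = 16 and 2 | 16, so subgroups of order 2 are possible by Lagrange.
The subgroups of order 2 are: {(0,0), (0,4)}; {(0,0), (1,0)}; {(0,0), (1,4)}.
So G has 3 subgroups of order 2.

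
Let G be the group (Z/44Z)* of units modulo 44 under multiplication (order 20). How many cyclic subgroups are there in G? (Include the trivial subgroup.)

Group the elements of G by the cyclic subgroup they generate; each cyclic subgroup of order d accounts for φ(d) elements.
Cyclic subgroups by order — order 1: 1; order 2: 3; order 5: 1; order 10: 3.
Total: 8.

8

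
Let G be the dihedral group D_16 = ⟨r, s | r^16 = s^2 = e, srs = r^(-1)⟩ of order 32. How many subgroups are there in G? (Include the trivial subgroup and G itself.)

|G| = 32, so by Lagrange every subgroup order divides 32. Divisors: 1, 2, 4, 8, 16, 32.
Subgroups by order — order 1: 1; order 2: 17; order 4: 9; order 8: 5; order 16: 3; order 32: 1.
Total: 1 + 17 + 9 + 5 + 3 + 1 = 36.

36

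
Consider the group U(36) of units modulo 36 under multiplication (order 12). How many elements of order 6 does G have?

6

The elements of order 6 are: 5, 7, 11, 23, 29, 31.
That's 6.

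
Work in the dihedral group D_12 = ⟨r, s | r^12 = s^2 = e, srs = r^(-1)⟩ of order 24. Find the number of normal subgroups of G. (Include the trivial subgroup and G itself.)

9

G has 34 subgroups. Checking conjugation-invariance by order — order 1: 1/1 normal; order 2: 1/13 normal; order 3: 1/1 normal; order 4: 1/7 normal; order 6: 1/5 normal; order 8: 0/3 normal; order 12: 3/3 normal; order 24: 1/1 normal.
Total normal subgroups: 9.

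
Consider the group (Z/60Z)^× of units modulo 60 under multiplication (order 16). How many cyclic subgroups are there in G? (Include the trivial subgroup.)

12

Each element a generates a cyclic subgroup ⟨a⟩; distinct elements may generate the same one (a cyclic group of order d has φ(d) generators).
Cyclic subgroups by order — order 1: 1; order 2: 7; order 4: 4.
Total: 12.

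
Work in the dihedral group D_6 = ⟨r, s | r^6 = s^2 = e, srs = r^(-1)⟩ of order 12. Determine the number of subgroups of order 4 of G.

3

|G| = 12 and 4 | 12, so subgroups of order 4 are possible by Lagrange.
The subgroups of order 4 are: {e, r^3, r^2s, r^5s}; {e, r^3, s, r^3s}; {e, r^3, rs, r^4s}.
So G has 3 subgroups of order 4.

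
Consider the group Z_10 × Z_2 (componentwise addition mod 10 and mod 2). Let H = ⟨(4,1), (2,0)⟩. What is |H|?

|⟨(4,1)⟩| = 10 and |⟨(2,0)⟩| = 5, so |H| is a multiple of lcm(10, 5) = 10 and divides |G| = 20.
Closing under the operation: H = {(0,0), (0,1), (2,0), (2,1), (4,0), (4,1), (6,0), (6,1), (8,0), (8,1)}, so |H| = 10.

10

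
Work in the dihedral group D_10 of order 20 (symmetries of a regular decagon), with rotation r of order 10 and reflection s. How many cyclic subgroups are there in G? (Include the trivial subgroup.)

14

Each element a generates a cyclic subgroup ⟨a⟩; distinct elements may generate the same one (a cyclic group of order d has φ(d) generators).
Cyclic subgroups by order — order 1: 1; order 2: 11; order 5: 1; order 10: 1.
Total: 14.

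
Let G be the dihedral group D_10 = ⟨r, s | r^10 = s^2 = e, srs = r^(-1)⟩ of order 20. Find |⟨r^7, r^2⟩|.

10

|⟨r^7⟩| = 10 and |⟨r^2⟩| = 5, so |H| is a multiple of lcm(10, 5) = 10 and divides |G| = 20.
Closing under the operation: H = {e, r, r^2, r^3, r^4, r^5, r^6, r^7, r^8, r^9}, so |H| = 10.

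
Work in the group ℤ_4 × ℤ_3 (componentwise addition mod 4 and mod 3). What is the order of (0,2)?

3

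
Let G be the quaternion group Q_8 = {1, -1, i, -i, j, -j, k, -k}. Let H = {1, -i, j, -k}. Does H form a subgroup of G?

j ∈ H but its inverse -j ∉ H, so H is not a subgroup.

No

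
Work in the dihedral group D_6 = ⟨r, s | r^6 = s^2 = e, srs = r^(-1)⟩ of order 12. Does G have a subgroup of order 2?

Yes

2 | 12. A subgroup of order 2 is {e, r^2s}.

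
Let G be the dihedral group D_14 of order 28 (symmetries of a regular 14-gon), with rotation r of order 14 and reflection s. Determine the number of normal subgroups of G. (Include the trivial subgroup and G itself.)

G has 28 subgroups. Checking conjugation-invariance by order — order 1: 1/1 normal; order 2: 1/15 normal; order 4: 0/7 normal; order 7: 1/1 normal; order 14: 3/3 normal; order 28: 1/1 normal.
Total normal subgroups: 7.

7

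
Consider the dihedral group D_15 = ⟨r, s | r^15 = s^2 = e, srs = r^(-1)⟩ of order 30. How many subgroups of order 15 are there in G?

1

|G| = 30 and 15 | 30, so subgroups of order 15 are possible by Lagrange.
The subgroups of order 15 are: {e, r, r^2, r^3, r^4, r^5, r^6, r^7, r^8, r^9, r^10, r^11, r^12, r^13, r^14}.
So G has 1 subgroup of order 15.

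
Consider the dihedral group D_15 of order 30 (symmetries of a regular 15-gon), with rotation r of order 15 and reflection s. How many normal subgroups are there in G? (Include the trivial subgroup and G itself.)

G has 28 subgroups. Checking conjugation-invariance by order — order 1: 1/1 normal; order 2: 0/15 normal; order 3: 1/1 normal; order 5: 1/1 normal; order 6: 0/5 normal; order 10: 0/3 normal; order 15: 1/1 normal; order 30: 1/1 normal.
Total normal subgroups: 5.

5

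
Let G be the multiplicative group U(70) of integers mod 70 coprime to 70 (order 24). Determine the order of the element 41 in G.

Compute successive powers of 41 mod 70: 41, 1; 41^2 ≡ 1 (mod 70).
So |⟨41⟩| = 2.

2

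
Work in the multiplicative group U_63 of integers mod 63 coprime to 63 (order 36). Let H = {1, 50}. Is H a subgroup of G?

No

50 ∈ H but its inverse 29 ∉ H, so H is not a subgroup.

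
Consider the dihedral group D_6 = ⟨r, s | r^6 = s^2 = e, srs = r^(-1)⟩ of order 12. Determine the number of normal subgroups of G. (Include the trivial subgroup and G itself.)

G has 16 subgroups. Checking conjugation-invariance by order — order 1: 1/1 normal; order 2: 1/7 normal; order 3: 1/1 normal; order 4: 0/3 normal; order 6: 3/3 normal; order 12: 1/1 normal.
Total normal subgroups: 7.

7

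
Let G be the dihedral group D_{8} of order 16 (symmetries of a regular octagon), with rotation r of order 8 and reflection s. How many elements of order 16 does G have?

No element of G has order 16 (even though 16 | 16).

0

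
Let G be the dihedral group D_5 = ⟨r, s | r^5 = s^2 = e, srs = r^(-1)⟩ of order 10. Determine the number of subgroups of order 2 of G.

5

|G| = 10 and 2 | 10, so subgroups of order 2 are possible by Lagrange.
The subgroups of order 2 are: {e, r^2s}; {e, r^3s}; {e, r^4s}; {e, rs}; … (5 in all).
So G has 5 subgroups of order 2.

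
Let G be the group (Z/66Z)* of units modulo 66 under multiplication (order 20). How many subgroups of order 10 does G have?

3

|G| = 20 and 10 | 20, so subgroups of order 10 are possible by Lagrange.
The subgroups of order 10 are: {1, 7, 13, 19, 25, 31, 37, 43, 49, 61}; {1, 17, 25, 29, 31, 35, 37, 41, 49, 65}; {1, 5, 23, 25, 31, 37, 47, 49, 53, 59}.
So G has 3 subgroups of order 10.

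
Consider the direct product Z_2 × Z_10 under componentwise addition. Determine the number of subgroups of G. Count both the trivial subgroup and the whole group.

|G| = 20, so by Lagrange every subgroup order divides 20. Divisors: 1, 2, 4, 5, 10, 20.
Subgroups by order — order 1: 1; order 2: 3; order 4: 1; order 5: 1; order 10: 3; order 20: 1.
Total: 1 + 3 + 1 + 1 + 3 + 1 = 10.

10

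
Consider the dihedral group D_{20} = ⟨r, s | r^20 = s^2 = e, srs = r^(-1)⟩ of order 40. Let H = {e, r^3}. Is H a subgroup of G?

No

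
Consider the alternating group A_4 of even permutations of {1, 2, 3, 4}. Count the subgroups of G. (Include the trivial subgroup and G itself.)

|G| = 12, so by Lagrange every subgroup order divides 12. Divisors: 1, 2, 3, 4, 6, 12.
Subgroups by order — order 1: 1; order 2: 3; order 3: 4; order 4: 1; order 6: 0; order 12: 1.
Total: 1 + 3 + 4 + 1 + 0 + 1 = 10.

10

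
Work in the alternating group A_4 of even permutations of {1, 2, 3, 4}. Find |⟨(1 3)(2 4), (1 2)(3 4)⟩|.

4

|⟨(1 3)(2 4)⟩| = 2 and |⟨(1 2)(3 4)⟩| = 2, so |H| is a multiple of lcm(2, 2) = 2 and divides |G| = 12.
Closing under the operation: H = {e, (1 2)(3 4), (1 3)(2 4), (1 4)(2 3)}, so |H| = 4.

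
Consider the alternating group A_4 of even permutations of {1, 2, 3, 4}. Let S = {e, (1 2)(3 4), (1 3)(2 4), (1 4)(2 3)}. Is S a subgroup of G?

|S| = 4 divides |G| = 12, consistent with Lagrange.
S contains the identity, every element's inverse is in S, and S is closed under ∘: it is a subgroup.

Yes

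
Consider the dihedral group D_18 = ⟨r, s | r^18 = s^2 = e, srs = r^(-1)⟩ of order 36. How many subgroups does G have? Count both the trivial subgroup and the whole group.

|G| = 36, so by Lagrange every subgroup order divides 36. Divisors: 1, 2, 3, 4, 6, 9, 12, 18, 36.
Subgroups by order — order 1: 1; order 2: 19; order 3: 1; order 4: 9; order 6: 7; order 9: 1; order 12: 3; order 18: 3; order 36: 1.
Total: 1 + 19 + 1 + 9 + 7 + 1 + 3 + 3 + 1 = 45.

45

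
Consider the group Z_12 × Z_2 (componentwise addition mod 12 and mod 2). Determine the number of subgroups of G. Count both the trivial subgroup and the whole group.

16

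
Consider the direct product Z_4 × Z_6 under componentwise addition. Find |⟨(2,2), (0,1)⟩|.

12

|⟨(2,2)⟩| = 6 and |⟨(0,1)⟩| = 6, so |H| is a multiple of lcm(6, 6) = 6 and divides |G| = 24.
Closing under the operation: H = {(0,0), (0,1), (0,2), (0,3), (0,4), (0,5), (2,0), (2,1), (2,2), (2,3), (2,4), (2,5)}, so |H| = 12.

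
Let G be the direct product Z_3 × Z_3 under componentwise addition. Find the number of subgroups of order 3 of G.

|G| = 9 and 3 | 9, so subgroups of order 3 are possible by Lagrange.
The subgroups of order 3 are: {(0,0), (0,1), (0,2)}; {(0,0), (1,0), (2,0)}; {(0,0), (1,1), (2,2)}; {(0,0), (1,2), (2,1)}.
So G has 4 subgroups of order 3.

4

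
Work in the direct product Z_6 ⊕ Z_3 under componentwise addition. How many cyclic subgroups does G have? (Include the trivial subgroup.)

10

Each element a generates a cyclic subgroup ⟨a⟩; distinct elements may generate the same one (a cyclic group of order d has φ(d) generators).
Cyclic subgroups by order — order 1: 1; order 2: 1; order 3: 4; order 6: 4.
Total: 10.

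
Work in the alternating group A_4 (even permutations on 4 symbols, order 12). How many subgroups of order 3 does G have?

|G| = 12 and 3 | 12, so subgroups of order 3 are possible by Lagrange.
The subgroups of order 3 are: {e, (1 2 3), (1 3 2)}; {e, (1 2 4), (1 4 2)}; {e, (1 3 4), (1 4 3)}; {e, (2 3 4), (2 4 3)}.
So G has 4 subgroups of order 3.

4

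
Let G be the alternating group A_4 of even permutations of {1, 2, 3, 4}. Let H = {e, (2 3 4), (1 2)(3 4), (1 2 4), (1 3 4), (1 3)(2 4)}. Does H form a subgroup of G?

(1 3 4) ∈ H but its inverse (1 4 3) ∉ H, so H is not a subgroup.

No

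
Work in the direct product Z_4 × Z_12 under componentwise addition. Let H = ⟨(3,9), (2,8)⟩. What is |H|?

24

|⟨(3,9)⟩| = 4 and |⟨(2,8)⟩| = 6, so |H| is a multiple of lcm(4, 6) = 12 and divides |G| = 48.
Closing under the operation: H = {(0,0), (0,2), (0,4), (0,6), (0,8), (0,10), (1,1), (1,3), (1,5), (1,7), (1,9), (1,11), (2,0), (2,2), (2,4), (2,6), (2,8), (2,10), (3,1), (3,3), (3,5), (3,7), (3,9), (3,11)}, so |H| = 24.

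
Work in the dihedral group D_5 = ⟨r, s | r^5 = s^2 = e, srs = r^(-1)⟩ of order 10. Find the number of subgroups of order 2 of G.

|G| = 10 and 2 | 10, so subgroups of order 2 are possible by Lagrange.
The subgroups of order 2 are: {e, r^2s}; {e, r^3s}; {e, r^4s}; {e, rs}; … (5 in all).
So G has 5 subgroups of order 2.

5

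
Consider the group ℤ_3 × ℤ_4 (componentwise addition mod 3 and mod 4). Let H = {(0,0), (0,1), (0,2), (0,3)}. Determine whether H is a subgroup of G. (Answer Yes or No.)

|H| = 4 divides |G| = 12, consistent with Lagrange.
H contains the identity, every element's inverse is in H, and H is closed under +: it is a subgroup.
In fact H = ⟨(0,1)⟩.

Yes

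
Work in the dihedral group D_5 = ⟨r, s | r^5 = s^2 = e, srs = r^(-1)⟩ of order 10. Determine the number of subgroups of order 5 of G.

|G| = 10 and 5 | 10, so subgroups of order 5 are possible by Lagrange.
The subgroups of order 5 are: {e, r, r^2, r^3, r^4}.
So G has 1 subgroup of order 5.

1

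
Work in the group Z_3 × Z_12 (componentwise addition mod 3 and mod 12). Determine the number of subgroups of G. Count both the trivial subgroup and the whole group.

|G| = 36, so by Lagrange every subgroup order divides 36. Divisors: 1, 2, 3, 4, 6, 9, 12, 18, 36.
Subgroups by order — order 1: 1; order 2: 1; order 3: 4; order 4: 1; order 6: 4; order 9: 1; order 12: 4; order 18: 1; order 36: 1.
Total: 1 + 1 + 4 + 1 + 4 + 1 + 4 + 1 + 1 = 18.

18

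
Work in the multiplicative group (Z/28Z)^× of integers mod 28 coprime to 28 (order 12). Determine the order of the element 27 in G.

Compute successive powers of 27 mod 28: 27, 1; 27^2 ≡ 1 (mod 28).
So |⟨27⟩| = 2.

2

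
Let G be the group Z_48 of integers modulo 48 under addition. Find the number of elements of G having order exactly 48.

16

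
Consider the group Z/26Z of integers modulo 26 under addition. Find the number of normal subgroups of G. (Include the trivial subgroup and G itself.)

4

G is abelian, so every subgroup is normal.
G has 4 subgroups in total, hence 4 normal subgroups.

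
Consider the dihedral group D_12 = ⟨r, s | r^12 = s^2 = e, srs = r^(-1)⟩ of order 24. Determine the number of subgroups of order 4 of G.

7

|G| = 24 and 4 | 24, so subgroups of order 4 are possible by Lagrange.
The subgroups of order 4 are: {e, r^6, r^4s, r^10s}; {e, r^6, r^5s, r^11s}; {e, r^6, r^2s, r^8s}; {e, r^3, r^6, r^9}; … (7 in all).
So G has 7 subgroups of order 4.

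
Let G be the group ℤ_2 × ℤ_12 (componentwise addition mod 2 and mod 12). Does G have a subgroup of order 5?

No

5 does not divide |G| = 24, so by Lagrange no subgroup of order 5 exists.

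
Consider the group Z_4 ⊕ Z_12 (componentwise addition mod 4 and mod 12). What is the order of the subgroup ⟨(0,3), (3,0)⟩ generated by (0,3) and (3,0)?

|⟨(0,3)⟩| = 4 and |⟨(3,0)⟩| = 4, so |H| is a multiple of lcm(4, 4) = 4 and divides |G| = 48.
Closing under the operation: H = {(0,0), (0,3), (0,6), (0,9), (1,0), (1,3), (1,6), (1,9), (2,0), (2,3), (2,6), (2,9), (3,0), (3,3), (3,6), (3,9)}, so |H| = 16.

16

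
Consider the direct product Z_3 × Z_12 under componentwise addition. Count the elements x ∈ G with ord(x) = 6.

8

An element (a,b) has order lcm(ord(a), ord(b)); count pairs with lcm equal to 6.
Enumerating gives 8 such elements.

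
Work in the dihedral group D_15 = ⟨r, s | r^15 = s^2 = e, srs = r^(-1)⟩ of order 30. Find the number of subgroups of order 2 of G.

|G| = 30 and 2 | 30, so subgroups of order 2 are possible by Lagrange.
The subgroups of order 2 are: {e, r^10s}; {e, r^11s}; {e, r^12s}; {e, r^13s}; … (15 in all).
So G has 15 subgroups of order 2.

15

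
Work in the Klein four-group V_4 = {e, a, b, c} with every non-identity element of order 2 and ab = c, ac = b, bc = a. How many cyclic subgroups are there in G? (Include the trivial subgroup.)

4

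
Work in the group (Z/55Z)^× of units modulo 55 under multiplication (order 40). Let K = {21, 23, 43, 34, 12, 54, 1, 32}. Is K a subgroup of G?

Yes

|K| = 8 divides |G| = 40, consistent with Lagrange.
K contains the identity, every element's inverse is in K, and K is closed under ·: it is a subgroup.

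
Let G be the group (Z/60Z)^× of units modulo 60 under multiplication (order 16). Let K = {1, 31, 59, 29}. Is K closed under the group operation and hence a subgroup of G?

Yes

|K| = 4 divides |G| = 16, consistent with Lagrange.
K contains the identity, every element's inverse is in K, and K is closed under ·: it is a subgroup.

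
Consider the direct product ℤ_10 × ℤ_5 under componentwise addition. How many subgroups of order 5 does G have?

|G| = 50 and 5 | 50, so subgroups of order 5 are possible by Lagrange.
The subgroups of order 5 are: {(0,0), (0,1), (0,2), (0,3), (0,4)}; {(0,0), (2,0), (4,0), (6,0), (8,0)}; {(0,0), (2,1), (4,2), (6,3), (8,4)}; {(0,0), (2,2), (4,4), (6,1), (8,3)}; … (6 in all).
So G has 6 subgroups of order 5.

6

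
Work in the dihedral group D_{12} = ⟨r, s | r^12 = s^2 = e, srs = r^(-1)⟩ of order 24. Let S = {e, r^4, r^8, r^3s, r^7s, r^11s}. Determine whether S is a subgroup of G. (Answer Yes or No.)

Yes

|S| = 6 divides |G| = 24, consistent with Lagrange.
S contains the identity, every element's inverse is in S, and S is closed under ·: it is a subgroup.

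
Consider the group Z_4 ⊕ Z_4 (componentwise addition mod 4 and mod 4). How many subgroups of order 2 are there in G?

3

|G| = 16 and 2 | 16, so subgroups of order 2 are possible by Lagrange.
The subgroups of order 2 are: {(0,0), (0,2)}; {(0,0), (2,0)}; {(0,0), (2,2)}.
So G has 3 subgroups of order 2.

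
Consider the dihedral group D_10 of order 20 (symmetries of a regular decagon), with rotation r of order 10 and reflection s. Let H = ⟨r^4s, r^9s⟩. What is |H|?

4

|⟨r^4s⟩| = 2 and |⟨r^9s⟩| = 2, so |H| is a multiple of lcm(2, 2) = 2 and divides |G| = 20.
Closing under the operation: H = {e, r^5, r^4s, r^9s}, so |H| = 4.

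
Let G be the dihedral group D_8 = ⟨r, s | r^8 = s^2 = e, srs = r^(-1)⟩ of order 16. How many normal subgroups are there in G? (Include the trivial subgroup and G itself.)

7

G has 19 subgroups. Checking conjugation-invariance by order — order 1: 1/1 normal; order 2: 1/9 normal; order 4: 1/5 normal; order 8: 3/3 normal; order 16: 1/1 normal.
Total normal subgroups: 7.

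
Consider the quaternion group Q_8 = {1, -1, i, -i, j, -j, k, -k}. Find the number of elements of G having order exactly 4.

The elements of order 4 are: i, -i, j, -j, k, -k.
That's 6.

6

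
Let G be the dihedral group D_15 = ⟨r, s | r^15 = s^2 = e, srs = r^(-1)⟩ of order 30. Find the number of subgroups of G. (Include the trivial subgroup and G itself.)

|G| = 30, so by Lagrange every subgroup order divides 30. Divisors: 1, 2, 3, 5, 6, 10, 15, 30.
Subgroups by order — order 1: 1; order 2: 15; order 3: 1; order 5: 1; order 6: 5; order 10: 3; order 15: 1; order 30: 1.
Total: 1 + 15 + 1 + 1 + 5 + 3 + 1 + 1 = 28.

28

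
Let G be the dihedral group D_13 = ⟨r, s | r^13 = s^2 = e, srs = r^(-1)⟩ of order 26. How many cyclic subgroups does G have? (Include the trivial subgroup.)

Group the elements of G by the cyclic subgroup they generate; each cyclic subgroup of order d accounts for φ(d) elements.
Cyclic subgroups by order — order 1: 1; order 2: 13; order 13: 1.
Total: 15.

15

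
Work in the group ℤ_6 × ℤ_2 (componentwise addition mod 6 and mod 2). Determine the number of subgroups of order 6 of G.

3

|G| = 12 and 6 | 12, so subgroups of order 6 are possible by Lagrange.
The subgroups of order 6 are: {(0,0), (0,1), (2,0), (2,1), (4,0), (4,1)}; {(0,0), (1,0), (2,0), (3,0), (4,0), (5,0)}; {(0,0), (1,1), (2,0), (3,1), (4,0), (5,1)}.
So G has 3 subgroups of order 6.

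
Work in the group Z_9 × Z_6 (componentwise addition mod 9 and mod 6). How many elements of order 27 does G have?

An element (a,b) has order lcm(ord(a), ord(b)); count pairs with lcm equal to 27.
Enumerating gives 0 such elements.

0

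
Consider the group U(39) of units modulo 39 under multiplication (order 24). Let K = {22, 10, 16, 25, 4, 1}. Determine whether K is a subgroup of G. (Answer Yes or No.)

|K| = 6 divides |G| = 24, consistent with Lagrange.
K contains the identity, every element's inverse is in K, and K is closed under ·: it is a subgroup.
In fact K = ⟨4⟩.

Yes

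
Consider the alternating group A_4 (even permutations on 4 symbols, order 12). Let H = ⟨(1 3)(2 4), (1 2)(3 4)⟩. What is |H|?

|⟨(1 3)(2 4)⟩| = 2 and |⟨(1 2)(3 4)⟩| = 2, so |H| is a multiple of lcm(2, 2) = 2 and divides |G| = 12.
Closing under the operation: H = {e, (1 2)(3 4), (1 3)(2 4), (1 4)(2 3)}, so |H| = 4.

4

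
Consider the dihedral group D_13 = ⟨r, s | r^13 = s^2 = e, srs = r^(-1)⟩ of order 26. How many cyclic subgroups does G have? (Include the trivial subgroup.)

15

A cyclic subgroup of order d is generated by each of its φ(d) elements of order d, so the cyclic subgroups of order d number (#elements of order d)/φ(d).
Cyclic subgroups by order — order 1: 1; order 2: 13; order 13: 1.
Total: 15.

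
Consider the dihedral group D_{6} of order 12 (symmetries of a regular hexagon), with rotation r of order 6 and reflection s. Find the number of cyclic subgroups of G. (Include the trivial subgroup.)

Group the elements of G by the cyclic subgroup they generate; each cyclic subgroup of order d accounts for φ(d) elements.
Cyclic subgroups by order — order 1: 1; order 2: 7; order 3: 1; order 6: 1.
Total: 10.

10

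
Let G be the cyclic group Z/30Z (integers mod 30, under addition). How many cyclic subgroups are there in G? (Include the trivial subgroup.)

8

Group the elements of G by the cyclic subgroup they generate; each cyclic subgroup of order d accounts for φ(d) elements.
Cyclic subgroups by order — order 1: 1; order 2: 1; order 3: 1; order 5: 1; order 6: 1; order 10: 1; order 15: 1; order 30: 1.
Total: 8.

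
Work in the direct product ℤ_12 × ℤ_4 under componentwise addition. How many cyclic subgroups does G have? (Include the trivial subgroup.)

Group the elements of G by the cyclic subgroup they generate; each cyclic subgroup of order d accounts for φ(d) elements.
Cyclic subgroups by order — order 1: 1; order 2: 3; order 3: 1; order 4: 6; order 6: 3; order 12: 6.
Total: 20.

20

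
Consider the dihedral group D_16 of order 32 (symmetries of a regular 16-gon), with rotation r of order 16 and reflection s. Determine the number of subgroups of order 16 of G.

3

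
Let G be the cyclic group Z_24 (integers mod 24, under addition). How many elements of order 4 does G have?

2

In a cyclic group of order 24, the number of elements of order d (for d | 24) is φ(d).
φ(4) = 2.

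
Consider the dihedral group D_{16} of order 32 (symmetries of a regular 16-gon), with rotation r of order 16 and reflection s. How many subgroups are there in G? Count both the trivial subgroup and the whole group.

|G| = 32, so by Lagrange every subgroup order divides 32. Divisors: 1, 2, 4, 8, 16, 32.
Subgroups by order — order 1: 1; order 2: 17; order 4: 9; order 8: 5; order 16: 3; order 32: 1.
Total: 1 + 17 + 9 + 5 + 3 + 1 = 36.

36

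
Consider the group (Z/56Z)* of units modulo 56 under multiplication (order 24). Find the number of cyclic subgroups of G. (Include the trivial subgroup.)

Group the elements of G by the cyclic subgroup they generate; each cyclic subgroup of order d accounts for φ(d) elements.
Cyclic subgroups by order — order 1: 1; order 2: 7; order 3: 1; order 6: 7.
Total: 16.

16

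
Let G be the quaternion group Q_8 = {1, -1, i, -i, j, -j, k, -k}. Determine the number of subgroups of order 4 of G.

3

|G| = 8 and 4 | 8, so subgroups of order 4 are possible by Lagrange.
The subgroups of order 4 are: {1, -1, i, -i}; {1, -1, j, -j}; {1, -1, k, -k}.
So G has 3 subgroups of order 4.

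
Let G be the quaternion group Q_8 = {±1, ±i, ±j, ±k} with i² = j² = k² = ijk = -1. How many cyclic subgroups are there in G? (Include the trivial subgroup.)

Each element a generates a cyclic subgroup ⟨a⟩; distinct elements may generate the same one (a cyclic group of order d has φ(d) generators).
Cyclic subgroups by order — order 1: 1; order 2: 1; order 4: 3.
Total: 5.

5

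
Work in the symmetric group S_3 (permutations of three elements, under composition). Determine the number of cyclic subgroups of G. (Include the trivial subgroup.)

Group the elements of G by the cyclic subgroup they generate; each cyclic subgroup of order d accounts for φ(d) elements.
Cyclic subgroups by order — order 1: 1; order 2: 3; order 3: 1.
Total: 5.

5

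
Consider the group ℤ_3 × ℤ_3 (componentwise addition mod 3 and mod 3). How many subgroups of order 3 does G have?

|G| = 9 and 3 | 9, so subgroups of order 3 are possible by Lagrange.
The subgroups of order 3 are: {(0,0), (0,1), (0,2)}; {(0,0), (1,0), (2,0)}; {(0,0), (1,1), (2,2)}; {(0,0), (1,2), (2,1)}.
So G has 4 subgroups of order 3.

4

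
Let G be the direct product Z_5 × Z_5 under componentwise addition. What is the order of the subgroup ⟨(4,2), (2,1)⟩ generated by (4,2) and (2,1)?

5

|⟨(4,2)⟩| = 5 and |⟨(2,1)⟩| = 5, so |H| is a multiple of lcm(5, 5) = 5 and divides |G| = 25.
Closing under the operation: H = {(0,0), (1,3), (2,1), (3,4), (4,2)}, so |H| = 5.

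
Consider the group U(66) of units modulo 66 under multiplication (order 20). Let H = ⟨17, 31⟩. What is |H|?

10

|⟨17⟩| = 10 and |⟨31⟩| = 5, so |H| is a multiple of lcm(10, 5) = 10 and divides |G| = 20.
Closing under the operation: H = {1, 17, 25, 29, 31, 35, 37, 41, 49, 65}, so |H| = 10.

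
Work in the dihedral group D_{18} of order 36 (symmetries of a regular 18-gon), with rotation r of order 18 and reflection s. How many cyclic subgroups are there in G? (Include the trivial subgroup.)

24

Each element a generates a cyclic subgroup ⟨a⟩; distinct elements may generate the same one (a cyclic group of order d has φ(d) generators).
Cyclic subgroups by order — order 1: 1; order 2: 19; order 3: 1; order 6: 1; order 9: 1; order 18: 1.
Total: 24.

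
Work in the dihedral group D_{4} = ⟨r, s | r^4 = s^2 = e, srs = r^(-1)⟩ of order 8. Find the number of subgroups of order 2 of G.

|G| = 8 and 2 | 8, so subgroups of order 2 are possible by Lagrange.
The subgroups of order 2 are: {e, r^2}; {e, r^2s}; {e, r^3s}; {e, rs}; … (5 in all).
So G has 5 subgroups of order 2.

5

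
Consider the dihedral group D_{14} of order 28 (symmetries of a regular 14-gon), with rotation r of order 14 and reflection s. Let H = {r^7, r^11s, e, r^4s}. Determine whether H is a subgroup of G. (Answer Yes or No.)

|H| = 4 divides |G| = 28, consistent with Lagrange.
H contains the identity, every element's inverse is in H, and H is closed under ·: it is a subgroup.

Yes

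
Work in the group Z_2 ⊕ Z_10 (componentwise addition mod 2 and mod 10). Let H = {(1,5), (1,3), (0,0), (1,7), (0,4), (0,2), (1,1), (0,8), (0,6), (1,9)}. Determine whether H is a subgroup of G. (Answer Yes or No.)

Yes

|H| = 10 divides |G| = 20, consistent with Lagrange.
H contains the identity, every element's inverse is in H, and H is closed under +: it is a subgroup.
In fact H = ⟨(1,1)⟩.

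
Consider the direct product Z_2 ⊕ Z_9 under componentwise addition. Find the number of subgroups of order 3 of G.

|G| = 18 and 3 | 18, so subgroups of order 3 are possible by Lagrange.
The subgroups of order 3 are: {(0,0), (0,3), (0,6)}.
So G has 1 subgroup of order 3.

1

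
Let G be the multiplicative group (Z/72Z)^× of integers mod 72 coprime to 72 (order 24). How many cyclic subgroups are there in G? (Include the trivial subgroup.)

16

Each element a generates a cyclic subgroup ⟨a⟩; distinct elements may generate the same one (a cyclic group of order d has φ(d) generators).
Cyclic subgroups by order — order 1: 1; order 2: 7; order 3: 1; order 6: 7.
Total: 16.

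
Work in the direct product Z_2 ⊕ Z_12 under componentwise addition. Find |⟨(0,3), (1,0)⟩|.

|⟨(0,3)⟩| = 4 and |⟨(1,0)⟩| = 2, so |H| is a multiple of lcm(4, 2) = 4 and divides |G| = 24.
Closing under the operation: H = {(0,0), (0,3), (0,6), (0,9), (1,0), (1,3), (1,6), (1,9)}, so |H| = 8.

8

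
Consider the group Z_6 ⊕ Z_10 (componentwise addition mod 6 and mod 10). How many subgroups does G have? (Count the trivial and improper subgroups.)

20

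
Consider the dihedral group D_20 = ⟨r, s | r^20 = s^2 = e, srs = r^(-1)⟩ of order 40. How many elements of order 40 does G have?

No element of G has order 40 (even though 40 | 40).

0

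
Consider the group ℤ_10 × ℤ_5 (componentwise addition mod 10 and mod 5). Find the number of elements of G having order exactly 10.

An element (a,b) has order lcm(ord(a), ord(b)); count pairs with lcm equal to 10.
Enumerating gives 24 such elements.

24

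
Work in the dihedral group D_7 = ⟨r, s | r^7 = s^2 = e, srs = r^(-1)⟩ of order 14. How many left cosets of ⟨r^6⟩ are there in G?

2

|⟨r^6⟩| = 7 and |G| = 14.
By Lagrange, [G : H] = |G|/|H| = 14/7 = 2.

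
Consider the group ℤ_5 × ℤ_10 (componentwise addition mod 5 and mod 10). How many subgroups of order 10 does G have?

|G| = 50 and 10 | 50, so subgroups of order 10 are possible by Lagrange.
The subgroups of order 10 are: {(0,0), (0,1), (0,2), (0,3), (0,4), (0,5), (0,6), (0,7), (0,8), (0,9)}; {(0,0), (0,5), (1,0), (1,5), (2,0), (2,5), (3,0), (3,5), (4,0), (4,5)}; {(0,0), (0,5), (1,1), (1,6), (2,2), (2,7), (3,3), (3,8), (4,4), (4,9)}; {(0,0), (0,5), (1,2), (1,7), (2,4), (2,9), (3,1), (3,6), (4,3), (4,8)}; … (6 in all).
So G has 6 subgroups of order 10.

6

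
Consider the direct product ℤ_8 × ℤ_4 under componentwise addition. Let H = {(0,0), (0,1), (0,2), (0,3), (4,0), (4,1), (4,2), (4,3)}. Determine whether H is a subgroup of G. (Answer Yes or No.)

Yes

|H| = 8 divides |G| = 32, consistent with Lagrange.
H contains the identity, every element's inverse is in H, and H is closed under +: it is a subgroup.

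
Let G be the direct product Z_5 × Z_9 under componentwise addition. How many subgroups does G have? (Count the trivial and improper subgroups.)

|G| = 45, so by Lagrange every subgroup order divides 45. Divisors: 1, 3, 5, 9, 15, 45.
Subgroups by order — order 1: 1; order 3: 1; order 5: 1; order 9: 1; order 15: 1; order 45: 1.
Total: 1 + 1 + 1 + 1 + 1 + 1 = 6.

6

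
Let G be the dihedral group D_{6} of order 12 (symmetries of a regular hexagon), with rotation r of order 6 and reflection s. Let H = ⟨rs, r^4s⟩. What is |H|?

|⟨rs⟩| = 2 and |⟨r^4s⟩| = 2, so |H| is a multiple of lcm(2, 2) = 2 and divides |G| = 12.
Closing under the operation: H = {e, r^3, rs, r^4s}, so |H| = 4.

4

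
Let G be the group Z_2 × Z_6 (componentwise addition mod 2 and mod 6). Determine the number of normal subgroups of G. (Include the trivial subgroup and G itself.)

10

G is abelian, so every subgroup is normal.
G has 10 subgroups in total, hence 10 normal subgroups.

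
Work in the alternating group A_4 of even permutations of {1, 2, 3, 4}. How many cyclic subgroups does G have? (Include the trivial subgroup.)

Each element a generates a cyclic subgroup ⟨a⟩; distinct elements may generate the same one (a cyclic group of order d has φ(d) generators).
Cyclic subgroups by order — order 1: 1; order 2: 3; order 3: 4.
Total: 8.

8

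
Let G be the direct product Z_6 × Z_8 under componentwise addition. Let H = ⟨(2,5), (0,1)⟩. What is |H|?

|⟨(2,5)⟩| = 24 and |⟨(0,1)⟩| = 8, so |H| is a multiple of lcm(24, 8) = 24 and divides |G| = 48.
Closing under the operation: H = {(0,0), (0,1), (0,2), (0,3), (0,4), (0,5), (0,6), (0,7), (2,0), (2,1), (2,2), (2,3), (2,4), (2,5), (2,6), (2,7), (4,0), (4,1), (4,2), (4,3), (4,4), (4,5), (4,6), (4,7)}, so |H| = 24.

24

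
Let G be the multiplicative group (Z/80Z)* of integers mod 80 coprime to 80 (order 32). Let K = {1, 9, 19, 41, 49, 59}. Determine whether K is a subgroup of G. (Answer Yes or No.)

|K| = 6 does not divide |G| = 32, so by Lagrange K is not a subgroup.

No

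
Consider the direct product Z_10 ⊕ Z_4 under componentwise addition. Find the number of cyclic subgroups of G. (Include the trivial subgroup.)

12

Group the elements of G by the cyclic subgroup they generate; each cyclic subgroup of order d accounts for φ(d) elements.
Cyclic subgroups by order — order 1: 1; order 2: 3; order 4: 2; order 5: 1; order 10: 3; order 20: 2.
Total: 12.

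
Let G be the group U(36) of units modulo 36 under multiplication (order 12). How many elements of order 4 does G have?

No element of G has order 4 (even though 4 | 12).

0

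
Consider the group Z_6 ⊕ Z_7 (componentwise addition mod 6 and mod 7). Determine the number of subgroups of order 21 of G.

|G| = 42 and 21 | 42, so subgroups of order 21 are possible by Lagrange.
The subgroups of order 21 are: {(0,0), (0,1), (0,2), (0,3), (0,4), (0,5), (0,6), (2,0), (2,1), (2,2), (2,3), (2,4), (2,5), (2,6), (4,0), (4,1), (4,2), (4,3), (4,4), (4,5), (4,6)}.
So G has 1 subgroup of order 21.

1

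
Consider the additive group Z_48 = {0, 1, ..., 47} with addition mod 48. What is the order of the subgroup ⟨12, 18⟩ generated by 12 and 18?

8

|⟨12⟩| = 4 and |⟨18⟩| = 8, so |H| is a multiple of lcm(4, 8) = 8 and divides |G| = 48.
Closing under the operation: H = {0, 6, 12, 18, 24, 30, 36, 42}, so |H| = 8.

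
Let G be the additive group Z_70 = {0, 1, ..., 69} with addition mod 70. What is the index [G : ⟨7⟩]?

7

|⟨7⟩| = 10 and |G| = 70.
By Lagrange, [G : H] = |G|/|H| = 70/10 = 7.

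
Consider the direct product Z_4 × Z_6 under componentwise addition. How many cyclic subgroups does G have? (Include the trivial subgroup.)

Each element a generates a cyclic subgroup ⟨a⟩; distinct elements may generate the same one (a cyclic group of order d has φ(d) generators).
Cyclic subgroups by order — order 1: 1; order 2: 3; order 3: 1; order 4: 2; order 6: 3; order 12: 2.
Total: 12.

12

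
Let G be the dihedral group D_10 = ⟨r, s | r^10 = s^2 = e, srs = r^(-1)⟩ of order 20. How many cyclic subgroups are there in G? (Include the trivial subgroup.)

14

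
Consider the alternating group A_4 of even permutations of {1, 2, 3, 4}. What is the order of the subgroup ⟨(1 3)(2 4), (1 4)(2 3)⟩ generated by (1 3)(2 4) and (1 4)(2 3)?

4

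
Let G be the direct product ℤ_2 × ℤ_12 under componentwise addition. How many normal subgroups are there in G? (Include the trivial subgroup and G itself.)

G is abelian, so every subgroup is normal.
G has 16 subgroups in total, hence 16 normal subgroups.

16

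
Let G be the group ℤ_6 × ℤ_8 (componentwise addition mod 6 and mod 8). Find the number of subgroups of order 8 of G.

3

|G| = 48 and 8 | 48, so subgroups of order 8 are possible by Lagrange.
The subgroups of order 8 are: {(0,0), (0,1), (0,2), (0,3), (0,4), (0,5), (0,6), (0,7)}; {(0,0), (0,2), (0,4), (0,6), (3,0), (3,2), (3,4), (3,6)}; {(0,0), (0,2), (0,4), (0,6), (3,1), (3,3), (3,5), (3,7)}.
So G has 3 subgroups of order 8.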